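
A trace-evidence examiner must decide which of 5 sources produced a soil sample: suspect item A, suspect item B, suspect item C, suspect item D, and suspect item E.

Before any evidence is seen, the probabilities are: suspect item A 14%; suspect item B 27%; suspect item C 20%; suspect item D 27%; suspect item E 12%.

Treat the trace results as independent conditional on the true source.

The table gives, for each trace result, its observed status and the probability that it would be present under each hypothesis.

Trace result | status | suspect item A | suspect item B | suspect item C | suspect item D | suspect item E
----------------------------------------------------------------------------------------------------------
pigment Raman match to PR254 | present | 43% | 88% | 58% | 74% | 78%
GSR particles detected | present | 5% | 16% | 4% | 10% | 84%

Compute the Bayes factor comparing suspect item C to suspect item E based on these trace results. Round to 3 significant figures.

0.0354

Joint likelihood of the trace result pattern under each hypothesis:
  suspect item C: 0.58 × 0.04 = 0.0232
  suspect item E: 0.78 × 0.84 = 0.6552
Bayes factor = 0.0232 / 0.6552 ≈ 0.0354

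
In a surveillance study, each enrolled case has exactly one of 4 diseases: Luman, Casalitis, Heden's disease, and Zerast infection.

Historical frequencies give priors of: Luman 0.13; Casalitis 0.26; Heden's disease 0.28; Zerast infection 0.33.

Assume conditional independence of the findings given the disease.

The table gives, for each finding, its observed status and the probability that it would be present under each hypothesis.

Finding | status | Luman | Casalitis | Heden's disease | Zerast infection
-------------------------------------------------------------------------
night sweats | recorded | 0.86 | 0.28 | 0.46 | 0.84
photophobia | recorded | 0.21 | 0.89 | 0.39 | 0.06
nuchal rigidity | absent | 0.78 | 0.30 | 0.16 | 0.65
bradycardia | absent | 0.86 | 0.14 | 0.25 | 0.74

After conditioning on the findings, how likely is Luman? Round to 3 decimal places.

For each hypothesis, the unnormalized posterior weight is prior × product of the finding likelihoods (using 1 − P(present | H) for each absent finding):
  Luman: 0.13 × 0.86 × 0.21 × (1 − 0.78) × (1 − 0.86) = 0.00072312
  Casalitis: 0.26 × 0.28 × 0.89 × (1 − 0.30) × (1 − 0.14) = 0.039005
  Heden's disease: 0.28 × 0.46 × 0.39 × (1 − 0.16) × (1 − 0.25) = 0.031646
  Zerast infection: 0.33 × 0.84 × 0.06 × (1 − 0.65) × (1 − 0.74) = 0.0015135
Marginal likelihood of the evidence = 0.072888.
P(Luman | evidence) = 0.00072312 / 0.072888 ≈ 0.010.

0.010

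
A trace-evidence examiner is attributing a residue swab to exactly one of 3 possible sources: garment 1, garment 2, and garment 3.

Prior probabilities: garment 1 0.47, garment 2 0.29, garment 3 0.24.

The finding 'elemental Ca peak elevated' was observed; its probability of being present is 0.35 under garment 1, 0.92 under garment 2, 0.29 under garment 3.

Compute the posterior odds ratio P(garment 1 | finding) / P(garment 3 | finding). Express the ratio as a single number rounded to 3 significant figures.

2.36

Posterior odds equal prior odds times the likelihood ratio; only the two competing hypotheses matter.
  garment 1: 0.47 × 0.35 = 0.1645
  garment 3: 0.24 × 0.29 = 0.0696
Odds(garment 1 : garment 3) = 0.1645 / 0.0696 ≈ 2.36.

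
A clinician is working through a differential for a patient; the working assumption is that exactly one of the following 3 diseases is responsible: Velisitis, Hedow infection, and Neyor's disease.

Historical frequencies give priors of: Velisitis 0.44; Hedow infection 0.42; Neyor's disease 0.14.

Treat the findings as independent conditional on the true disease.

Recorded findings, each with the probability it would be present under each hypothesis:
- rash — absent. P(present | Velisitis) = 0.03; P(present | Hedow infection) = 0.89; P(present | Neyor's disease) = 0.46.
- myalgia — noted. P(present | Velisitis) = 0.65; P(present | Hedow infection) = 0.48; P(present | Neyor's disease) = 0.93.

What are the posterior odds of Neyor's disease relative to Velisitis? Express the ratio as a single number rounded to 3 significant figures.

Unnormalized posterior weight (prior times the finding likelihoods) for each of the two hypotheses (using 1 − P(present | H) for each absent finding):
  Neyor's disease: 0.14 × (1 − 0.46) × 0.93 = 0.070308
  Velisitis: 0.44 × (1 − 0.03) × 0.65 = 0.27742
Odds(Neyor's disease : Velisitis) = 0.070308 / 0.27742 ≈ 0.253.

0.253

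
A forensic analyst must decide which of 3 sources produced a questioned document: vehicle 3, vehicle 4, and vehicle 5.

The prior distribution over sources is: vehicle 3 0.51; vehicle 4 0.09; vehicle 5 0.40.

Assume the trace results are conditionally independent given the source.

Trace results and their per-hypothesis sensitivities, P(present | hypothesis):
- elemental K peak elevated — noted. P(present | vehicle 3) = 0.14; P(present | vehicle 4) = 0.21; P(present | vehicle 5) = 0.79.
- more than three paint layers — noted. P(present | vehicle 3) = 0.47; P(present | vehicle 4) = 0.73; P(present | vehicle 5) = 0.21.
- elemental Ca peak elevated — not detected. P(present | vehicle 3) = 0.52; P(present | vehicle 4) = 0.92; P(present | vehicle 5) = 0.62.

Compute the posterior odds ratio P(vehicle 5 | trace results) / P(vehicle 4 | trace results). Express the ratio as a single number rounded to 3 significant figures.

22.8

The normalizing constant cancels in an odds ratio, so compute prior × likelihood for the two hypotheses only (using 1 − P(present | H) for each absent trace result):
  vehicle 5: 0.40 × 0.79 × 0.21 × (1 − 0.62) = 0.025217
  vehicle 4: 0.09 × 0.21 × 0.73 × (1 − 0.92) = 0.0011038
Odds(vehicle 5 : vehicle 4) = 0.025217 / 0.0011038 ≈ 22.8.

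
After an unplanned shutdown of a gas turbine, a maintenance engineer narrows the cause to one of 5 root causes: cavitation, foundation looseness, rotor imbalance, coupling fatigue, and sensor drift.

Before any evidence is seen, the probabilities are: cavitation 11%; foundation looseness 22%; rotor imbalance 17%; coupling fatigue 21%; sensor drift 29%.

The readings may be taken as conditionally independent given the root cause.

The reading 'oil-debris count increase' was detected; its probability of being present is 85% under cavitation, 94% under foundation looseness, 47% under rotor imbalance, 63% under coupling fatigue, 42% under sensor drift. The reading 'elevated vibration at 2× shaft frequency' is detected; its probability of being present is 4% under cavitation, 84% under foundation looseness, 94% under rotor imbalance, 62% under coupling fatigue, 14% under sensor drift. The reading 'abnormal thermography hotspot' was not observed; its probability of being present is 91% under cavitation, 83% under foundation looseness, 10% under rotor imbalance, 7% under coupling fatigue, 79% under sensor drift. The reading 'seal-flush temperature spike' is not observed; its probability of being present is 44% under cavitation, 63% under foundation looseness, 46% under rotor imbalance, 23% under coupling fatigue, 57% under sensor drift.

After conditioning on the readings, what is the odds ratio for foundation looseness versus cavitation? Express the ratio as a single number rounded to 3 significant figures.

58.0

The normalizing constant cancels in an odds ratio, so compute prior × likelihood for the two hypotheses only (using 1 − P(present | H) for each absent reading):
  foundation looseness: 0.22 × 0.94 × 0.84 × (1 − 0.83) × (1 − 0.63) = 0.010926
  cavitation: 0.11 × 0.85 × 0.04 × (1 − 0.91) × (1 − 0.44) = 0.0001885
Posterior odds = 0.010926 / 0.0001885 ≈ 58.0.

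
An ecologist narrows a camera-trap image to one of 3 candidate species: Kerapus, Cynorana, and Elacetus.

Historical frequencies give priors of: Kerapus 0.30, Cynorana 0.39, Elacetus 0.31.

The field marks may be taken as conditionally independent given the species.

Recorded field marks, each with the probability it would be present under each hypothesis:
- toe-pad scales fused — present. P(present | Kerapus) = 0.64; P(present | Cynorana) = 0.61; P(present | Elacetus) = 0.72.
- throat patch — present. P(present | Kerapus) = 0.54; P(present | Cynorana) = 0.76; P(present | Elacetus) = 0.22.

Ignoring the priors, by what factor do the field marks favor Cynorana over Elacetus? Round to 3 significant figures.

2.93

Joint likelihood of the field mark pattern under each hypothesis:
  Cynorana: 0.61 × 0.76 = 0.4636
  Elacetus: 0.72 × 0.22 = 0.1584
Bayes factor = 0.4636 / 0.1584 ≈ 2.93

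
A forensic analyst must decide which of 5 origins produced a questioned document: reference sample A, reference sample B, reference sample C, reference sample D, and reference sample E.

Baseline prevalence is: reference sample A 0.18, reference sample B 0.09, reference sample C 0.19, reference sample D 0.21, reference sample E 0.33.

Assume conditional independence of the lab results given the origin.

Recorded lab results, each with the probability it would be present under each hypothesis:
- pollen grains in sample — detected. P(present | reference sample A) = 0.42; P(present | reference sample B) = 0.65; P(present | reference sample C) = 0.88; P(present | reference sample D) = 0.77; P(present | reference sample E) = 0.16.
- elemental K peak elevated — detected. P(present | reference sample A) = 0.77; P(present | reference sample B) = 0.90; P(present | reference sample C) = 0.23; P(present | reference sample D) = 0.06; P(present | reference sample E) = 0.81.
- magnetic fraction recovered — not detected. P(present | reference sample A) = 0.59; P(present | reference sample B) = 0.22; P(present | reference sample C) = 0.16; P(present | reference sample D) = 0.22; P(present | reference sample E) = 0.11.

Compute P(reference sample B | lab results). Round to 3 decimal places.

0.287

For each hypothesis, the unnormalized posterior weight is prior × product of the lab result likelihoods (using 1 − P(present | H) for each absent lab result):
  reference sample A: 0.18 × 0.42 × 0.77 × (1 − 0.59) = 0.023867
  reference sample B: 0.09 × 0.65 × 0.90 × (1 − 0.22) = 0.041067
  reference sample C: 0.19 × 0.88 × 0.23 × (1 − 0.16) = 0.032303
  reference sample D: 0.21 × 0.77 × 0.06 × (1 − 0.22) = 0.0075676
  reference sample E: 0.33 × 0.16 × 0.81 × (1 − 0.11) = 0.038064
Normalizing constant Z = 0.023867 + 0.041067 + 0.032303 + 0.0075676 + 0.038064 = 0.14287.
P(reference sample B | evidence) = 0.041067 / 0.14287 ≈ 0.287.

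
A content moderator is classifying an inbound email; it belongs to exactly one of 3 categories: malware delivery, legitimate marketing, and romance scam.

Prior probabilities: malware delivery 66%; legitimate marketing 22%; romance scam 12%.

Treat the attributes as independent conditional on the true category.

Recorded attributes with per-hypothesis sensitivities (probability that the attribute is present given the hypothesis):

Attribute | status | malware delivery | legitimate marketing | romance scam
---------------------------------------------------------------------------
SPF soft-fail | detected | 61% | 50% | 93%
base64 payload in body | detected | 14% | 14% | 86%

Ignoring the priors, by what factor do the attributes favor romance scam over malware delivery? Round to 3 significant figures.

9.37

The Bayes factor is the ratio of the joint likelihoods of the attribute pattern under the two hypotheses.
  romance scam: 0.93 × 0.86 = 0.7998
  malware delivery: 0.61 × 0.14 = 0.0854
Bayes factor = 0.7998 / 0.0854 ≈ 9.37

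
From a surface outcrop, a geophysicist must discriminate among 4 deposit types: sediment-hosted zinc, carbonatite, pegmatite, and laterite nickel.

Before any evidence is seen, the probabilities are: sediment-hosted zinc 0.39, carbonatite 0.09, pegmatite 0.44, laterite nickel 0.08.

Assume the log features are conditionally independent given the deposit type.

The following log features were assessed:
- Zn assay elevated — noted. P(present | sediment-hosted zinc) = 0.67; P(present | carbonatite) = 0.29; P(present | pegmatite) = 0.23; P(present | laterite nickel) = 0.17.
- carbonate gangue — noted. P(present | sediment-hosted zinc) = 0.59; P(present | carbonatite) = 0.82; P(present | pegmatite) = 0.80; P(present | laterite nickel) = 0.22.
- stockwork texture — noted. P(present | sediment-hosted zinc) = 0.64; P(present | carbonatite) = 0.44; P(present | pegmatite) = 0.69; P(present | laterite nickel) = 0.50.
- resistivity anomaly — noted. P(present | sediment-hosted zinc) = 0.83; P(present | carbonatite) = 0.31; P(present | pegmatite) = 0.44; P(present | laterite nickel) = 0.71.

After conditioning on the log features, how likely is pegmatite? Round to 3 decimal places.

For each hypothesis, the unnormalized posterior weight is prior × product of the log feature likelihoods:
  sediment-hosted zinc: 0.39 × 0.67 × 0.59 × 0.64 × 0.83 = 0.081894
  carbonatite: 0.09 × 0.29 × 0.82 × 0.44 × 0.31 = 0.0029192
  pegmatite: 0.44 × 0.23 × 0.80 × 0.69 × 0.44 = 0.024579
  laterite nickel: 0.08 × 0.17 × 0.22 × 0.50 × 0.71 = 0.0010622
Marginal likelihood of the evidence = 0.11045.
P(pegmatite | evidence) = 0.024579 / 0.11045 ≈ 0.223.

0.223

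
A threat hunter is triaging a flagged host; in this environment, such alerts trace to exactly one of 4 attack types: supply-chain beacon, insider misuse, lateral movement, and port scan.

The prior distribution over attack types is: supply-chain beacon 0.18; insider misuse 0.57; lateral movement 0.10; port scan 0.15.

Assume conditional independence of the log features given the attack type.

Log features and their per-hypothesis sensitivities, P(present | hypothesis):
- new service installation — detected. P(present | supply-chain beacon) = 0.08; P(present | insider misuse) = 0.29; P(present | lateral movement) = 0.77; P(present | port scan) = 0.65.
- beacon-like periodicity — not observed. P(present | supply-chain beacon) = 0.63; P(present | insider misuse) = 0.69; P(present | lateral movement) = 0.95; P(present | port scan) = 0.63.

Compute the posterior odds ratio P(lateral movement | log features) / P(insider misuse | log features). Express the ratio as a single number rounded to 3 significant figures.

Posterior odds equal prior odds times the likelihood ratio; only the two competing hypotheses matter (using 1 − P(present | H) for each absent log feature).
  lateral movement: 0.10 × 0.77 × (1 − 0.95) = 0.00385
  insider misuse: 0.57 × 0.29 × (1 − 0.69) = 0.051243
Odds(lateral movement : insider misuse) = 0.00385 / 0.051243 ≈ 0.0751.

0.0751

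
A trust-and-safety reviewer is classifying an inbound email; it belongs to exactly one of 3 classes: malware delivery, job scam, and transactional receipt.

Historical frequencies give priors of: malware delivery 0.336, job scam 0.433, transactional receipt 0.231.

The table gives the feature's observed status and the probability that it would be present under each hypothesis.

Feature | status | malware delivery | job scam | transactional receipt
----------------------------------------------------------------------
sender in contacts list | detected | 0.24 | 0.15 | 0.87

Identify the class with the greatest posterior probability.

Multiply each prior by the likelihood of the feature:
  malware delivery: 0.336 × 0.24 = 0.08064
  job scam: 0.433 × 0.15 = 0.06495
  transactional receipt: 0.231 × 0.87 = 0.20097
The unnormalized weights sum to 0.34656.
P(malware delivery | evidence) ≈ 0.08064 / 0.34656 ≈ 0.233
P(job scam | evidence) ≈ 0.06495 / 0.34656 ≈ 0.187
P(transactional receipt | evidence) ≈ 0.20097 / 0.34656 ≈ 0.580
The largest is 0.580, so transactional receipt is most probable.

transactional receipt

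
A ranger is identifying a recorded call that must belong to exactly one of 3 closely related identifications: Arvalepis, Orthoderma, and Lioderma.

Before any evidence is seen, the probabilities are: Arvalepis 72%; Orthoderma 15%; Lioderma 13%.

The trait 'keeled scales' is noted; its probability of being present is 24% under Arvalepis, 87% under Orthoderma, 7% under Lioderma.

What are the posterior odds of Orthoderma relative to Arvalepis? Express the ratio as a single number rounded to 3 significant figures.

0.755

Unnormalized posterior weight (prior times the trait likelihood) for each of the two hypotheses:
  Orthoderma: 0.15 × 0.87 = 0.1305
  Arvalepis: 0.72 × 0.24 = 0.1728
Posterior odds = 0.1305 / 0.1728 ≈ 0.755.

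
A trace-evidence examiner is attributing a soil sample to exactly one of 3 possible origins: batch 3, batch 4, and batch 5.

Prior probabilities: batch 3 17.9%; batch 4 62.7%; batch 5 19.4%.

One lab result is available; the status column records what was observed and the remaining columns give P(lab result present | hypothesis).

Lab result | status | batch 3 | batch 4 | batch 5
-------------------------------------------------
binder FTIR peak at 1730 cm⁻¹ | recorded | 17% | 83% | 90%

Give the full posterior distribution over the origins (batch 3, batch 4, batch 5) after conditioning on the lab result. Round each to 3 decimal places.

By Bayes' rule, the unnormalized weight for each hypothesis is prior × likelihood:
  batch 3: 0.179 × 0.17 = 0.03043
  batch 4: 0.627 × 0.83 = 0.52041
  batch 5: 0.194 × 0.90 = 0.1746
Marginal likelihood of the evidence = 0.72544.
P(batch 3 | evidence) = 0.03043 / 0.72544 ≈ 0.042
P(batch 4 | evidence) = 0.52041 / 0.72544 ≈ 0.717
P(batch 5 | evidence) = 0.1746 / 0.72544 ≈ 0.241

0.042, 0.717, 0.241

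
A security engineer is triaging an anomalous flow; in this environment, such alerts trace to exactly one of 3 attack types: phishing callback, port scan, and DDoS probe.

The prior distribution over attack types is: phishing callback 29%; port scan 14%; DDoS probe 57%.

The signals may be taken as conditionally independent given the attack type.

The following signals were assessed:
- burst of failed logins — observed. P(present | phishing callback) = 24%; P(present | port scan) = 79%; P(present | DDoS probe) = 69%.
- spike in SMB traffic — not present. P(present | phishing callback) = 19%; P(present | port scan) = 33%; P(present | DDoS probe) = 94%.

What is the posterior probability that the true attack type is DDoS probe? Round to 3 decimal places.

0.153

For each hypothesis, the unnormalized posterior weight is prior × product of the signal likelihoods (using 1 − P(present | H) for each absent signal):
  phishing callback: 0.29 × 0.24 × (1 − 0.19) = 0.056376
  port scan: 0.14 × 0.79 × (1 − 0.33) = 0.074102
  DDoS probe: 0.57 × 0.69 × (1 − 0.94) = 0.023598
The unnormalized weights sum to 0.15408.
P(DDoS probe | evidence) = 0.023598 / 0.15408 ≈ 0.153.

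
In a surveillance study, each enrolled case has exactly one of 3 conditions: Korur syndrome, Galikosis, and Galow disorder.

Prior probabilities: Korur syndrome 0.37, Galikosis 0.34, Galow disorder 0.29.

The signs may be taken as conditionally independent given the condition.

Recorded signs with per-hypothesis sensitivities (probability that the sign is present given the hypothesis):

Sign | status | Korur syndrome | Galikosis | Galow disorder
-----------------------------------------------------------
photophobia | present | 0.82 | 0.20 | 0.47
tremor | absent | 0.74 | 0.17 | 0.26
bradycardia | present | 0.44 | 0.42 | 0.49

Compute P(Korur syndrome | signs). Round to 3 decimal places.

Multiply each prior by the joint likelihood of the sign pattern (using 1 − P(present | H) for each absent sign):
  Korur syndrome: 0.37 × 0.82 × (1 − 0.74) × 0.44 = 0.034709
  Galikosis: 0.34 × 0.20 × (1 − 0.17) × 0.42 = 0.023705
  Galow disorder: 0.29 × 0.47 × (1 − 0.26) × 0.49 = 0.049422
The unnormalized weights sum to 0.10784.
P(Korur syndrome | evidence) = 0.034709 / 0.10784 ≈ 0.322.

0.322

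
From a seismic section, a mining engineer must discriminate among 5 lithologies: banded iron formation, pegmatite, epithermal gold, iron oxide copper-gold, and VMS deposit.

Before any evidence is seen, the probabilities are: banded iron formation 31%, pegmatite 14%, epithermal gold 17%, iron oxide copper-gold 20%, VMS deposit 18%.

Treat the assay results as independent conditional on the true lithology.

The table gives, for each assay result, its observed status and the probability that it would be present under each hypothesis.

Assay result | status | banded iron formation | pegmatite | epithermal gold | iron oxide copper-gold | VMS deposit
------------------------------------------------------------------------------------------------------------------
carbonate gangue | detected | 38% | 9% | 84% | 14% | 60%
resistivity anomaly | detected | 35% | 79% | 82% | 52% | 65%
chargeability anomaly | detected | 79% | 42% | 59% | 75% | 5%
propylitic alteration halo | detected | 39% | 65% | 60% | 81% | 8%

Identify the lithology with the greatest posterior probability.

epithermal gold

Multiply each prior by the joint likelihood of the assay result pattern:
  banded iron formation: 0.31 × 0.38 × 0.35 × 0.79 × 0.39 = 0.012703
  pegmatite: 0.14 × 0.09 × 0.79 × 0.42 × 0.65 = 0.0027174
  epithermal gold: 0.17 × 0.84 × 0.82 × 0.59 × 0.60 = 0.041452
  iron oxide copper-gold: 0.20 × 0.14 × 0.52 × 0.75 × 0.81 = 0.0088452
  VMS deposit: 0.18 × 0.60 × 0.65 × 0.05 × 0.08 = 0.0002808
Marginal likelihood of the evidence = 0.065998.
P(banded iron formation | evidence) ≈ 0.012703 / 0.065998 ≈ 0.192
P(pegmatite | evidence) ≈ 0.0027174 / 0.065998 ≈ 0.041
P(epithermal gold | evidence) ≈ 0.041452 / 0.065998 ≈ 0.628
P(iron oxide copper-gold | evidence) ≈ 0.0088452 / 0.065998 ≈ 0.134
P(VMS deposit | evidence) ≈ 0.0002808 / 0.065998 ≈ 0.004
The largest is 0.628, so epithermal gold is most probable.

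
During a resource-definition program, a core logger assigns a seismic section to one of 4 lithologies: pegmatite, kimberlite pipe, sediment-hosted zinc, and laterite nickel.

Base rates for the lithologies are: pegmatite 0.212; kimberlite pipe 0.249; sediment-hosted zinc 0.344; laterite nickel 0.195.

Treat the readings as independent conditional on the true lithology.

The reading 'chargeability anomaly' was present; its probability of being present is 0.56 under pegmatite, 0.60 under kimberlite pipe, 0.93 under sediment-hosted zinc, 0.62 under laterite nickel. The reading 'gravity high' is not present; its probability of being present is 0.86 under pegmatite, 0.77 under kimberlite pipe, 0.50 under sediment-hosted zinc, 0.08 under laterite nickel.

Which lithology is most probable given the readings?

sediment-hosted zinc

Multiply each prior by the joint likelihood of the reading pattern (using 1 − P(present | H) for each absent reading):
  pegmatite: 0.212 × 0.56 × (1 − 0.86) = 0.016621
  kimberlite pipe: 0.249 × 0.60 × (1 − 0.77) = 0.034362
  sediment-hosted zinc: 0.344 × 0.93 × (1 − 0.50) = 0.15996
  laterite nickel: 0.195 × 0.62 × (1 − 0.08) = 0.11123
Marginal likelihood of the evidence = 0.32217.
P(pegmatite | evidence) ≈ 0.016621 / 0.32217 ≈ 0.052
P(kimberlite pipe | evidence) ≈ 0.034362 / 0.32217 ≈ 0.107
P(sediment-hosted zinc | evidence) ≈ 0.15996 / 0.32217 ≈ 0.497
P(laterite nickel | evidence) ≈ 0.11123 / 0.32217 ≈ 0.345
The largest is 0.497, so sediment-hosted zinc is most probable.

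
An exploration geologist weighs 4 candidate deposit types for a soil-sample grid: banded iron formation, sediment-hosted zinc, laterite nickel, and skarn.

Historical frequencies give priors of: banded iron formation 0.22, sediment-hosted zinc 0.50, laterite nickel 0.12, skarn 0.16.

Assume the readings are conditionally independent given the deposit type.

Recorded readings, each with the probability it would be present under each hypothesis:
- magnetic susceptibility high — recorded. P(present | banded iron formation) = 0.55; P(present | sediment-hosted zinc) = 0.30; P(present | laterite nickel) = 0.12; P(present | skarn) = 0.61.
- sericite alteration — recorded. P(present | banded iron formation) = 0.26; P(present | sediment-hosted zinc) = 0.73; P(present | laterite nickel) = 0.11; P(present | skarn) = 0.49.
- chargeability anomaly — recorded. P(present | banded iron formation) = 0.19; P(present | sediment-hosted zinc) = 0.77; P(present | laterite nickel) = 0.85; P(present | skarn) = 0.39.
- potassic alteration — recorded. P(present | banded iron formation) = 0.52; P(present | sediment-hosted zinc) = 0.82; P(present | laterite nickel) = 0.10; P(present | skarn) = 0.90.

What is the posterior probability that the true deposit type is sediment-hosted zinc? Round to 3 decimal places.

Multiply each prior by the joint likelihood of the reading pattern:
  banded iron formation: 0.22 × 0.55 × 0.26 × 0.19 × 0.52 = 0.0031082
  sediment-hosted zinc: 0.50 × 0.30 × 0.73 × 0.77 × 0.82 = 0.069138
  laterite nickel: 0.12 × 0.12 × 0.11 × 0.85 × 0.10 = 0.00013464
  skarn: 0.16 × 0.61 × 0.49 × 0.39 × 0.90 = 0.016786
Normalizing constant Z = 0.0031082 + 0.069138 + 0.00013464 + 0.016786 = 0.089167.
P(sediment-hosted zinc | evidence) = 0.069138 / 0.089167 ≈ 0.775.

0.775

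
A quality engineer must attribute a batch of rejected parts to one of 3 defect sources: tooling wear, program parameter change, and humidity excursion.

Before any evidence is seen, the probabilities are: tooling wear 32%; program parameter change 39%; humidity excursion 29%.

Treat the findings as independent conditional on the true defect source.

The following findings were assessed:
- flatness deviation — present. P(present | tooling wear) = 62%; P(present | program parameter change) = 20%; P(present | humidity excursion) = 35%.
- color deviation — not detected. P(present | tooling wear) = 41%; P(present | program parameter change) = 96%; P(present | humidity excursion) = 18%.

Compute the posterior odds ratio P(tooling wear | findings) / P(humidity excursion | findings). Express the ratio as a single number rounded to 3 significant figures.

The normalizing constant cancels in an odds ratio, so compute prior × likelihood for the two hypotheses only (using 1 − P(present | H) for each absent finding):
  tooling wear: 0.32 × 0.62 × (1 − 0.41) = 0.11706
  humidity excursion: 0.29 × 0.35 × (1 − 0.18) = 0.08323
Posterior odds = 0.11706 / 0.08323 ≈ 1.41.

1.41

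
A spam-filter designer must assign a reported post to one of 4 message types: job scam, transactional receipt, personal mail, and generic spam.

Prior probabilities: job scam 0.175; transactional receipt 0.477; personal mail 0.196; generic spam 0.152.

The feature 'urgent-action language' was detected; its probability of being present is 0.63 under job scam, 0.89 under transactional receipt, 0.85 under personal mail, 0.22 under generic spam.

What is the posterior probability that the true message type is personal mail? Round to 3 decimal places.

0.227

By Bayes' rule, the unnormalized weight for each hypothesis is prior × likelihood:
  job scam: 0.175 × 0.63 = 0.11025
  transactional receipt: 0.477 × 0.89 = 0.42453
  personal mail: 0.196 × 0.85 = 0.1666
  generic spam: 0.152 × 0.22 = 0.03344
Normalizing constant Z = 0.11025 + 0.42453 + 0.1666 + 0.03344 = 0.73482.
P(personal mail | evidence) = 0.1666 / 0.73482 ≈ 0.227.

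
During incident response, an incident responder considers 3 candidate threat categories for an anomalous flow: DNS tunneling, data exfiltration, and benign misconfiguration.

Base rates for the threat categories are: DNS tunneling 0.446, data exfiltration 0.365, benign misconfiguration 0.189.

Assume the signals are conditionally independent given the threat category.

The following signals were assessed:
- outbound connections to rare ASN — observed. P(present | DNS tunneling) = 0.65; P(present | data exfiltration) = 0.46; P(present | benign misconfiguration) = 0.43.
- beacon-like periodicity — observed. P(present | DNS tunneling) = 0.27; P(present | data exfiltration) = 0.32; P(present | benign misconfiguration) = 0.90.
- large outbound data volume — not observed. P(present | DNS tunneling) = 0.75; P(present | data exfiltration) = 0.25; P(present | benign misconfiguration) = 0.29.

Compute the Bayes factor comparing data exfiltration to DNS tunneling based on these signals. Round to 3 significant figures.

2.52

Joint likelihood of the signal pattern under each hypothesis (using 1 − P(present | H) for each absent signal):
  data exfiltration: 0.46 × 0.32 × (1 − 0.25) = 0.1104
  DNS tunneling: 0.65 × 0.27 × (1 − 0.75) = 0.043875
Bayes factor = 0.1104 / 0.043875 ≈ 2.52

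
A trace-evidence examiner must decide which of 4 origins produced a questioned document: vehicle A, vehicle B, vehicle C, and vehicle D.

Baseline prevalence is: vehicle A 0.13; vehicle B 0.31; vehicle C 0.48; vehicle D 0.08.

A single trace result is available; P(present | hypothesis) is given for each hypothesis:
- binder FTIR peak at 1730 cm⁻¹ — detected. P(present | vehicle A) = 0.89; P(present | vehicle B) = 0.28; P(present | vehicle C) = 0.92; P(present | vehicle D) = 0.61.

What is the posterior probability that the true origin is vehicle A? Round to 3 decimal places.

0.167

Multiply each prior by the likelihood of the trace result:
  vehicle A: 0.13 × 0.89 = 0.1157
  vehicle B: 0.31 × 0.28 = 0.0868
  vehicle C: 0.48 × 0.92 = 0.4416
  vehicle D: 0.08 × 0.61 = 0.0488
Normalizing constant Z = 0.1157 + 0.0868 + 0.4416 + 0.0488 = 0.6929.
P(vehicle A | evidence) = 0.1157 / 0.6929 ≈ 0.167.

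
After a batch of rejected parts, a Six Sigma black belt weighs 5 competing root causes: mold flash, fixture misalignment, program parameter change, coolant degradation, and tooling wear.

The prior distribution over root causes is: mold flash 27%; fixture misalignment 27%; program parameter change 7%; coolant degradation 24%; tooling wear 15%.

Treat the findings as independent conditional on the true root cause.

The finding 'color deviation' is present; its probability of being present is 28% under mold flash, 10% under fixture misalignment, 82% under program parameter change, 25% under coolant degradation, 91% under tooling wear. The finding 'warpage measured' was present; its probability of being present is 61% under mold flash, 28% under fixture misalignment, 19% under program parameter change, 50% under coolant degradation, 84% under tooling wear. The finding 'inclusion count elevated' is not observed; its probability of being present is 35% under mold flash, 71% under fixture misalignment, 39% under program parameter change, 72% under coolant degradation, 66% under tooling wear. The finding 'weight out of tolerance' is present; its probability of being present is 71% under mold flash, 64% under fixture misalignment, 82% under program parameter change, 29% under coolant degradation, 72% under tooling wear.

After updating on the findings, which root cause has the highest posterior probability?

Multiply each prior by the joint likelihood of the evidence pattern (using 1 − P(present | H) for each absent finding):
  mold flash: 0.27 × 0.28 × 0.61 × (1 − 0.35) × 0.71 = 0.021283
  fixture misalignment: 0.27 × 0.10 × 0.28 × (1 − 0.71) × 0.64 = 0.0014031
  program parameter change: 0.07 × 0.82 × 0.19 × (1 − 0.39) × 0.82 = 0.0054552
  coolant degradation: 0.24 × 0.25 × 0.50 × (1 − 0.72) × 0.29 = 0.002436
  tooling wear: 0.15 × 0.91 × 0.84 × (1 − 0.66) × 0.72 = 0.028069
The unnormalized weights sum to 0.058646.
P(mold flash | evidence) ≈ 0.021283 / 0.058646 ≈ 0.363
P(fixture misalignment | evidence) ≈ 0.0014031 / 0.058646 ≈ 0.024
P(program parameter change | evidence) ≈ 0.0054552 / 0.058646 ≈ 0.093
P(coolant degradation | evidence) ≈ 0.002436 / 0.058646 ≈ 0.042
P(tooling wear | evidence) ≈ 0.028069 / 0.058646 ≈ 0.479
The largest is 0.479, so tooling wear is most probable.

tooling wear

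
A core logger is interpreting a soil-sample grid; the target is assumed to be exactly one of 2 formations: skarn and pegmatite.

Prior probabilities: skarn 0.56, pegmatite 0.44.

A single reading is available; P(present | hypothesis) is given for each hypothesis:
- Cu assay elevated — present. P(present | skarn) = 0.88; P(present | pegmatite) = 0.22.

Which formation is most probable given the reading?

For each hypothesis, the unnormalized posterior weight is prior × likelihood:
  skarn: 0.56 × 0.88 = 0.4928
  pegmatite: 0.44 × 0.22 = 0.0968
Normalizing constant Z = 0.4928 + 0.0968 = 0.5896.
P(skarn | evidence) ≈ 0.4928 / 0.5896 ≈ 0.836
P(pegmatite | evidence) ≈ 0.0968 / 0.5896 ≈ 0.164
The largest is 0.836, so skarn is most probable.

skarn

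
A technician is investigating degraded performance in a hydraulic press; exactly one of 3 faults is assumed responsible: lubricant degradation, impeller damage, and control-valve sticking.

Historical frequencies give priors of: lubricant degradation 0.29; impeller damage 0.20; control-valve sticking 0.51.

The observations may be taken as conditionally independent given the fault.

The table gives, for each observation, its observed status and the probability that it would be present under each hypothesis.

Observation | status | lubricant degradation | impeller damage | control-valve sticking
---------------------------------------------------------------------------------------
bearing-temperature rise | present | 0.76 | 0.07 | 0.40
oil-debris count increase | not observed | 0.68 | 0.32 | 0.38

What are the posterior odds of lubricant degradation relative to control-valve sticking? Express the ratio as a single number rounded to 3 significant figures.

Posterior odds equal prior odds times the likelihood ratio; only the two competing hypotheses matter (using 1 − P(present | H) for each absent observation).
  lubricant degradation: 0.29 × 0.76 × (1 − 0.68) = 0.070528
  control-valve sticking: 0.51 × 0.40 × (1 − 0.38) = 0.12648
Posterior odds = 0.070528 / 0.12648 ≈ 0.558.

0.558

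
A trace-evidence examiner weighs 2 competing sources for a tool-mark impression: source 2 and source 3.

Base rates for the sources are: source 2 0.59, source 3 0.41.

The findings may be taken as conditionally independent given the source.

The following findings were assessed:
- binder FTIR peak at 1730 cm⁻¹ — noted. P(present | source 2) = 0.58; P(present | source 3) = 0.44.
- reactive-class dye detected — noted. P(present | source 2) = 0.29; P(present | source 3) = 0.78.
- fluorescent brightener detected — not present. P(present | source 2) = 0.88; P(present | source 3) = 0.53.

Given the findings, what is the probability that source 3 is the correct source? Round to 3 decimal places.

0.847

For each hypothesis, the unnormalized posterior weight is prior × product of the finding likelihoods (using 1 − P(present | H) for each absent finding):
  source 2: 0.59 × 0.58 × 0.29 × (1 − 0.88) = 0.011909
  source 3: 0.41 × 0.44 × 0.78 × (1 − 0.53) = 0.066135
The unnormalized weights sum to 0.078043.
P(source 3 | evidence) = 0.066135 / 0.078043 ≈ 0.847.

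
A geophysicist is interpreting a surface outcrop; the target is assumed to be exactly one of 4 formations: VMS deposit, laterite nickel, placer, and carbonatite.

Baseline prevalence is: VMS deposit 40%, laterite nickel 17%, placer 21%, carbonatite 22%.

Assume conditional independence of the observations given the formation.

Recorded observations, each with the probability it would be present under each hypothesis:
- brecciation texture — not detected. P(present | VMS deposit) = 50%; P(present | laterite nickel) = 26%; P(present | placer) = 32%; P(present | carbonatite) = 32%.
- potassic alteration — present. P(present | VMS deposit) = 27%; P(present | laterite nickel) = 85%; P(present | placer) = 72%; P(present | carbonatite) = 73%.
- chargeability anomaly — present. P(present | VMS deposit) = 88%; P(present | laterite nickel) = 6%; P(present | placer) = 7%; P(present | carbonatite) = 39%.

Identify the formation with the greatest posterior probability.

For each hypothesis, the unnormalized posterior weight is prior × product of the observation likelihoods (using 1 − P(present | H) for each absent observation):
  VMS deposit: 0.40 × (1 − 0.50) × 0.27 × 0.88 = 0.04752
  laterite nickel: 0.17 × (1 − 0.26) × 0.85 × 0.06 = 0.0064158
  placer: 0.21 × (1 − 0.32) × 0.72 × 0.07 = 0.0071971
  carbonatite: 0.22 × (1 − 0.32) × 0.73 × 0.39 = 0.042591
Marginal likelihood of the evidence = 0.10372.
P(VMS deposit | evidence) ≈ 0.04752 / 0.10372 ≈ 0.458
P(laterite nickel | evidence) ≈ 0.0064158 / 0.10372 ≈ 0.062
P(placer | evidence) ≈ 0.0071971 / 0.10372 ≈ 0.069
P(carbonatite | evidence) ≈ 0.042591 / 0.10372 ≈ 0.411
The largest is 0.458, so VMS deposit is most probable.

VMS deposit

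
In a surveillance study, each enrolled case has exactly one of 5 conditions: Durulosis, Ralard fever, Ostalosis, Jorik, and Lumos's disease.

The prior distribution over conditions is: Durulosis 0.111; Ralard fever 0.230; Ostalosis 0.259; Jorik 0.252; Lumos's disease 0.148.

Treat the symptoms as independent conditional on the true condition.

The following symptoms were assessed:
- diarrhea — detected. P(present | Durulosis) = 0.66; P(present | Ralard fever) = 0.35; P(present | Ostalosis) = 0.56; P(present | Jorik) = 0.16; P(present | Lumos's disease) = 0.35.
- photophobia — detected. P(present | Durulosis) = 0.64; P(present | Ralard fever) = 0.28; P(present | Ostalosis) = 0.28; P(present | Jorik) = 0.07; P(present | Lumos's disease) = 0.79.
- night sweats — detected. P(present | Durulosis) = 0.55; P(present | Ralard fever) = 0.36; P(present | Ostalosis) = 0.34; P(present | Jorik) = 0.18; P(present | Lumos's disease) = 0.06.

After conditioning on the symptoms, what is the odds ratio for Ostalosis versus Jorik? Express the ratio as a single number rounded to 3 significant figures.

27.2

Posterior odds equal prior odds times the likelihood ratio; only the two competing hypotheses matter.
  Ostalosis: 0.259 × 0.56 × 0.28 × 0.34 = 0.013808
  Jorik: 0.252 × 0.16 × 0.07 × 0.18 = 0.00050803
Posterior odds = 0.013808 / 0.00050803 ≈ 27.2.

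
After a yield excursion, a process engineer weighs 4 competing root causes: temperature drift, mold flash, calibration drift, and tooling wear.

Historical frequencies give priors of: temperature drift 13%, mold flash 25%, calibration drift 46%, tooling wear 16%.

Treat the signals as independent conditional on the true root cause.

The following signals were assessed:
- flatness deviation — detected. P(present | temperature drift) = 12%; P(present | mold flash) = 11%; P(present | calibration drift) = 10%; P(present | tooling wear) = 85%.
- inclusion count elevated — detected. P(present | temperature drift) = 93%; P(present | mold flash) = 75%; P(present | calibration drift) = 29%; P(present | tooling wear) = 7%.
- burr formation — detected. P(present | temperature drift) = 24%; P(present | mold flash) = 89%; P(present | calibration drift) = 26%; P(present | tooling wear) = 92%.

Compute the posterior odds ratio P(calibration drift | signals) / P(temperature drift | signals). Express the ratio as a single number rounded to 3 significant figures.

Unnormalized posterior weight (prior times the signal likelihoods) for each of the two hypotheses:
  calibration drift: 0.46 × 0.10 × 0.29 × 0.26 = 0.0034684
  temperature drift: 0.13 × 0.12 × 0.93 × 0.24 = 0.0034819
Posterior odds = 0.0034684 / 0.0034819 ≈ 0.996.

0.996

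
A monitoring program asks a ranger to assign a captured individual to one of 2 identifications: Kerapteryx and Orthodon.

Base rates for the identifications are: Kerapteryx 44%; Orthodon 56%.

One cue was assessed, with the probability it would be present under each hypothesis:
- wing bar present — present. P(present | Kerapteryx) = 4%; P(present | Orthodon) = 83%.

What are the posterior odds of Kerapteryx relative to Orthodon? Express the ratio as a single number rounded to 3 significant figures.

Unnormalized posterior weight (prior times the cue likelihood) for each of the two hypotheses:
  Kerapteryx: 0.44 × 0.04 = 0.0176
  Orthodon: 0.56 × 0.83 = 0.4648
Posterior odds = 0.0176 / 0.4648 ≈ 0.0379.

0.0379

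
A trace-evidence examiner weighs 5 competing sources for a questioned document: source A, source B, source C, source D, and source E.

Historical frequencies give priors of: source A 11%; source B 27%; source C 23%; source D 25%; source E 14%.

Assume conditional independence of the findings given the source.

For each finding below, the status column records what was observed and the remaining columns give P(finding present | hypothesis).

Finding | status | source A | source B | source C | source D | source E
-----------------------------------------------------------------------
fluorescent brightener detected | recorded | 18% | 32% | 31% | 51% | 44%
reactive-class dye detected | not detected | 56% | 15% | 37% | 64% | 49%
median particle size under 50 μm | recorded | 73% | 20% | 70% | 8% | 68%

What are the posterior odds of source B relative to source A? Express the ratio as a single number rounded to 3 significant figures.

2.31

Unnormalized posterior weight (prior times the finding likelihoods) for each of the two hypotheses (using 1 − P(present | H) for each absent finding):
  source B: 0.27 × 0.32 × (1 − 0.15) × 0.20 = 0.014688
  source A: 0.11 × 0.18 × (1 − 0.56) × 0.73 = 0.0063598
Odds(source B : source A) = 0.014688 / 0.0063598 ≈ 2.31.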